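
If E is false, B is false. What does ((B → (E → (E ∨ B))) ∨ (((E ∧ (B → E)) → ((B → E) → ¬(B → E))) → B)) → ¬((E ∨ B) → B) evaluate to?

False

E ∨ B = False ∨ False = False
E → (E ∨ B) = False → False = True
B → (E → (E ∨ B)) = False → True = True
B → E = False → False = True
E ∧ (B → E) = False ∧ True = False
B → E = False → False = True
B → E = False → False = True
¬(B → E) = ¬True = False
(B → E) → ¬(B → E) = True → False = False
(E ∧ (B → E)) → ((B → E) → ¬(B → E)) = False → False = True
((E ∧ (B → E)) → ((B → E) → ¬(B → E))) → B = True → False = False
(B → (E → (E ∨ B))) ∨ (((E ∧ (B → E)) → ((B → E) → ¬(B → E))) → B) = True ∨ False = True
E ∨ B = False ∨ False = False
(E ∨ B) → B = False → False = True
¬((E ∨ B) → B) = ¬True = False
((B → (E → (E ∨ B))) ∨ (((E ∧ (B → E)) → ((B → E) → ¬(B → E))) → B)) → ¬((E ∨ B) → B) = True → False = False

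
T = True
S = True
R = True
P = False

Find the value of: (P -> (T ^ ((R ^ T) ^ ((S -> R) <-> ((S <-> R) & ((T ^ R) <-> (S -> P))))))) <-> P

R ^ T = True ^ True = False
S -> R = True -> True = True
S <-> R = True <-> True = True
T ^ R = True ^ True = False
S -> P = True -> False = False
(T ^ R) <-> (S -> P) = False <-> False = True
(S <-> R) & ((T ^ R) <-> (S -> P)) = True & True = True
(S -> R) <-> ((S <-> R) & ((T ^ R) <-> (S -> P))) = True <-> True = True
(R ^ T) ^ ((S -> R) <-> ((S <-> R) & ((T ^ R) <-> (S -> P)))) = False ^ True = True
T ^ ((R ^ T) ^ ((S -> R) <-> ((S <-> R) & ((T ^ R) <-> (S -> P))))) = True ^ True = False
P -> (T ^ ((R ^ T) ^ ((S -> R) <-> ((S <-> R) & ((T ^ R) <-> (S -> P)))))) = False -> False = True
(P -> (T ^ ((R ^ T) ^ ((S -> R) <-> ((S <-> R) & ((T ^ R) <-> (S -> P))))))) <-> P = True <-> False = False

False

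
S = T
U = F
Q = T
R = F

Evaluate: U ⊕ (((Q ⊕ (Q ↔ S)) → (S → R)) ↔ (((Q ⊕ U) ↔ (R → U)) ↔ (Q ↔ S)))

Q ↔ S = T ↔ T = T
Q ⊕ (Q ↔ S) = T ⊕ T = F
S → R = T → F = F
(Q ⊕ (Q ↔ S)) → (S → R) = F → F = T
Q ⊕ U = T ⊕ F = T
R → U = F → F = T
(Q ⊕ U) ↔ (R → U) = T ↔ T = T
Q ↔ S = T ↔ T = T
((Q ⊕ U) ↔ (R → U)) ↔ (Q ↔ S) = T ↔ T = T
((Q ⊕ (Q ↔ S)) → (S → R)) ↔ (((Q ⊕ U) ↔ (R → U)) ↔ (Q ↔ S)) = T ↔ T = T
U ⊕ (((Q ⊕ (Q ↔ S)) → (S → R)) ↔ (((Q ⊕ U) ↔ (R → U)) ↔ (Q ↔ S))) = F ⊕ T = T

T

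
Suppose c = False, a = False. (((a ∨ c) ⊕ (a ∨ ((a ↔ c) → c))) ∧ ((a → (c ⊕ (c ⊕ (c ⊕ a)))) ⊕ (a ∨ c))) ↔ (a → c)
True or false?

False

Substituting c=False, a=False:
a ∨ c = False ∨ False = False
a ↔ c = False ↔ False = True
(a ↔ c) → c = True → False = False
a ∨ ((a ↔ c) → c) = False ∨ False = False
(a ∨ c) ⊕ (a ∨ ((a ↔ c) → c)) = False ⊕ False = False
c ⊕ a = False ⊕ False = False
c ⊕ (c ⊕ a) = False ⊕ False = False
c ⊕ (c ⊕ (c ⊕ a)) = False ⊕ False = False
a → (c ⊕ (c ⊕ (c ⊕ a))) = False → False = True
a ∨ c = False ∨ False = False
(a → (c ⊕ (c ⊕ (c ⊕ a)))) ⊕ (a ∨ c) = True ⊕ False = True
((a ∨ c) ⊕ (a ∨ ((a ↔ c) → c))) ∧ ((a → (c ⊕ (c ⊕ (c ⊕ a)))) ⊕ (a ∨ c)) = False ∧ True = False
a → c = False → False = True
(((a ∨ c) ⊕ (a ∨ ((a ↔ c) → c))) ∧ ((a → (c ⊕ (c ⊕ (c ⊕ a)))) ⊕ (a ∨ c))) ↔ (a → c) = False ↔ True = False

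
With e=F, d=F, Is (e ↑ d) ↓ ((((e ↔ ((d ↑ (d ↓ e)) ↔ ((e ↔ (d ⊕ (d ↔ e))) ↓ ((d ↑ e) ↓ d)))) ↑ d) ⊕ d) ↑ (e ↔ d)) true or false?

e ↑ d = F ↑ F = T
d ↓ e = F ↓ F = T
d ↑ (d ↓ e) = F ↑ T = T
d ↔ e = F ↔ F = T
d ⊕ (d ↔ e) = F ⊕ T = T
e ↔ (d ⊕ (d ↔ e)) = F ↔ T = F
d ↑ e = F ↑ F = T
(d ↑ e) ↓ d = T ↓ F = F
(e ↔ (d ⊕ (d ↔ e))) ↓ ((d ↑ e) ↓ d) = F ↓ F = T
(d ↑ (d ↓ e)) ↔ ((e ↔ (d ⊕ (d ↔ e))) ↓ ((d ↑ e) ↓ d)) = T ↔ T = T
e ↔ ((d ↑ (d ↓ e)) ↔ ((e ↔ (d ⊕ (d ↔ e))) ↓ ((d ↑ e) ↓ d))) = F ↔ T = F
(e ↔ ((d ↑ (d ↓ e)) ↔ ((e ↔ (d ⊕ (d ↔ e))) ↓ ((d ↑ e) ↓ d)))) ↑ d = F ↑ F = T
((e ↔ ((d ↑ (d ↓ e)) ↔ ((e ↔ (d ⊕ (d ↔ e))) ↓ ((d ↑ e) ↓ d)))) ↑ d) ⊕ d = T ⊕ F = T
e ↔ d = F ↔ F = T
(((e ↔ ((d ↑ (d ↓ e)) ↔ ((e ↔ (d ⊕ (d ↔ e))) ↓ ((d ↑ e) ↓ d)))) ↑ d) ⊕ d) ↑ (e ↔ d) = T ↑ T = F
(e ↑ d) ↓ ((((e ↔ ((d ↑ (d ↓ e)) ↔ ((e ↔ (d ⊕ (d ↔ e))) ↓ ((d ↑ e) ↓ d)))) ↑ d) ⊕ d) ↑ (e ↔ d)) = T ↓ F = F

F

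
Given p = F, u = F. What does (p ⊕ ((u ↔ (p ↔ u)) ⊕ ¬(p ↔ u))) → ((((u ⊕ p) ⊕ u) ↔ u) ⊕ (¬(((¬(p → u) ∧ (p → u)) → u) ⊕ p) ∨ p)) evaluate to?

Substituting p=F, u=F:
p ↔ u = F ↔ F = T
u ↔ (p ↔ u) = F ↔ T = F
p ↔ u = F ↔ F = T
¬(p ↔ u) = ¬T = F
(u ↔ (p ↔ u)) ⊕ ¬(p ↔ u) = F ⊕ F = F
p ⊕ ((u ↔ (p ↔ u)) ⊕ ¬(p ↔ u)) = F ⊕ F = F
u ⊕ p = F ⊕ F = F
(u ⊕ p) ⊕ u = F ⊕ F = F
((u ⊕ p) ⊕ u) ↔ u = F ↔ F = T
p → u = F → F = T
¬(p → u) = ¬T = F
p → u = F → F = T
¬(p → u) ∧ (p → u) = F ∧ T = F
(¬(p → u) ∧ (p → u)) → u = F → F = T
((¬(p → u) ∧ (p → u)) → u) ⊕ p = T ⊕ F = T
¬(((¬(p → u) ∧ (p → u)) → u) ⊕ p) = ¬T = F
¬(((¬(p → u) ∧ (p → u)) → u) ⊕ p) ∨ p = F ∨ F = F
(((u ⊕ p) ⊕ u) ↔ u) ⊕ (¬(((¬(p → u) ∧ (p → u)) → u) ⊕ p) ∨ p) = T ⊕ F = T
(p ⊕ ((u ↔ (p ↔ u)) ⊕ ¬(p ↔ u))) → ((((u ⊕ p) ⊕ u) ↔ u) ⊕ (¬(((¬(p → u) ∧ (p → u)) → u) ⊕ p) ∨ p)) = F → T = T

T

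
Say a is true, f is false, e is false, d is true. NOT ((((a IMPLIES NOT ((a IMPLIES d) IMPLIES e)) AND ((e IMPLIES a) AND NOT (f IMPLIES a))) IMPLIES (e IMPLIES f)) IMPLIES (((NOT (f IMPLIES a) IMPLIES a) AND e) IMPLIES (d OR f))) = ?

false

Substituting a=true, f=false, e=false, d=true:
a IMPLIES d = true IMPLIES true = true
(a IMPLIES d) IMPLIES e = true IMPLIES false = false
NOT ((a IMPLIES d) IMPLIES e) = NOT false = true
a IMPLIES NOT ((a IMPLIES d) IMPLIES e) = true IMPLIES true = true
e IMPLIES a = false IMPLIES true = true
f IMPLIES a = false IMPLIES true = true
NOT (f IMPLIES a) = NOT true = false
(e IMPLIES a) AND NOT (f IMPLIES a) = true AND false = false
(a IMPLIES NOT ((a IMPLIES d) IMPLIES e)) AND ((e IMPLIES a) AND NOT (f IMPLIES a)) = true AND false = false
e IMPLIES f = false IMPLIES false = true
((a IMPLIES NOT ((a IMPLIES d) IMPLIES e)) AND ((e IMPLIES a) AND NOT (f IMPLIES a))) IMPLIES (e IMPLIES f) = false IMPLIES true = true
f IMPLIES a = false IMPLIES true = true
NOT (f IMPLIES a) = NOT true = false
NOT (f IMPLIES a) IMPLIES a = false IMPLIES true = true
(NOT (f IMPLIES a) IMPLIES a) AND e = true AND false = false
d OR f = true OR false = true
((NOT (f IMPLIES a) IMPLIES a) AND e) IMPLIES (d OR f) = false IMPLIES true = true
(((a IMPLIES NOT ((a IMPLIES d) IMPLIES e)) AND ((e IMPLIES a) AND NOT (f IMPLIES a))) IMPLIES (e IMPLIES f)) IMPLIES (((NOT (f IMPLIES a) IMPLIES a) AND e) IMPLIES (d OR f)) = true IMPLIES true = true
NOT ((((a IMPLIES NOT ((a IMPLIES d) IMPLIES e)) AND ((e IMPLIES a) AND NOT (f IMPLIES a))) IMPLIES (e IMPLIES f)) IMPLIES (((NOT (f IMPLIES a) IMPLIES a) AND e) IMPLIES (d OR f))) = NOT true = false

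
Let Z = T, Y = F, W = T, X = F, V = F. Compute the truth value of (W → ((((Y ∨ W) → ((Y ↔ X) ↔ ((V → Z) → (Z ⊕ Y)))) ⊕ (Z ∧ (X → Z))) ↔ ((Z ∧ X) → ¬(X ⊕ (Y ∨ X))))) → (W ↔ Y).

Substituting Z=T, Y=F, W=T, X=F, V=F:
Y ∨ W = F ∨ T = T
Y ↔ X = F ↔ F = T
V → Z = F → T = T
Z ⊕ Y = T ⊕ F = T
(V → Z) → (Z ⊕ Y) = T → T = T
(Y ↔ X) ↔ ((V → Z) → (Z ⊕ Y)) = T ↔ T = T
(Y ∨ W) → ((Y ↔ X) ↔ ((V → Z) → (Z ⊕ Y))) = T → T = T
X → Z = F → T = T
Z ∧ (X → Z) = T ∧ T = T
((Y ∨ W) → ((Y ↔ X) ↔ ((V → Z) → (Z ⊕ Y)))) ⊕ (Z ∧ (X → Z)) = T ⊕ T = F
Z ∧ X = T ∧ F = F
Y ∨ X = F ∨ F = F
X ⊕ (Y ∨ X) = F ⊕ F = F
¬(X ⊕ (Y ∨ X)) = ¬F = T
(Z ∧ X) → ¬(X ⊕ (Y ∨ X)) = F → T = T
(((Y ∨ W) → ((Y ↔ X) ↔ ((V → Z) → (Z ⊕ Y)))) ⊕ (Z ∧ (X → Z))) ↔ ((Z ∧ X) → ¬(X ⊕ (Y ∨ X))) = F ↔ T = F
W → ((((Y ∨ W) → ((Y ↔ X) ↔ ((V → Z) → (Z ⊕ Y)))) ⊕ (Z ∧ (X → Z))) ↔ ((Z ∧ X) → ¬(X ⊕ (Y ∨ X)))) = T → F = F
W ↔ Y = T ↔ F = F
(W → ((((Y ∨ W) → ((Y ↔ X) ↔ ((V → Z) → (Z ⊕ Y)))) ⊕ (Z ∧ (X → Z))) ↔ ((Z ∧ X) → ¬(X ⊕ (Y ∨ X))))) → (W ↔ Y) = F → F = T

T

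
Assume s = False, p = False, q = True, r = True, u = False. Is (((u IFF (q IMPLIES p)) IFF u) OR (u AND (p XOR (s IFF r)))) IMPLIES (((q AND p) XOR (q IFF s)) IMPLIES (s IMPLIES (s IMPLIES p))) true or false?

True

q IMPLIES p = True IMPLIES False = False
u IFF (q IMPLIES p) = False IFF False = True
(u IFF (q IMPLIES p)) IFF u = True IFF False = False
s IFF r = False IFF True = False
p XOR (s IFF r) = False XOR False = False
u AND (p XOR (s IFF r)) = False AND False = False
((u IFF (q IMPLIES p)) IFF u) OR (u AND (p XOR (s IFF r))) = False OR False = False
q AND p = True AND False = False
q IFF s = True IFF False = False
(q AND p) XOR (q IFF s) = False XOR False = False
s IMPLIES p = False IMPLIES False = True
s IMPLIES (s IMPLIES p) = False IMPLIES True = True
((q AND p) XOR (q IFF s)) IMPLIES (s IMPLIES (s IMPLIES p)) = False IMPLIES True = True
(((u IFF (q IMPLIES p)) IFF u) OR (u AND (p XOR (s IFF r)))) IMPLIES (((q AND p) XOR (q IFF s)) IMPLIES (s IMPLIES (s IMPLIES p))) = False IMPLIES True = True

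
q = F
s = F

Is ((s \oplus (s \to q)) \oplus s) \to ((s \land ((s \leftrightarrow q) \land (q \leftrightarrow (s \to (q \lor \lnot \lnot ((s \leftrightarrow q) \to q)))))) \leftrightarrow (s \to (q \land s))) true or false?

F

s \to q = F \to F = T
s \oplus (s \to q) = F \oplus T = T
(s \oplus (s \to q)) \oplus s = T \oplus F = T
s \leftrightarrow q = F \leftrightarrow F = T
s \leftrightarrow q = F \leftrightarrow F = T
(s \leftrightarrow q) \to q = T \to F = F
\lnot ((s \leftrightarrow q) \to q) = \lnot F = T
\lnot \lnot ((s \leftrightarrow q) \to q) = \lnot T = F
q \lor \lnot \lnot ((s \leftrightarrow q) \to q) = F \lor F = F
s \to (q \lor \lnot \lnot ((s \leftrightarrow q) \to q)) = F \to F = T
q \leftrightarrow (s \to (q \lor \lnot \lnot ((s \leftrightarrow q) \to q))) = F \leftrightarrow T = F
(s \leftrightarrow q) \land (q \leftrightarrow (s \to (q \lor \lnot \lnot ((s \leftrightarrow q) \to q)))) = T \land F = F
s \land ((s \leftrightarrow q) \land (q \leftrightarrow (s \to (q \lor \lnot \lnot ((s \leftrightarrow q) \to q))))) = F \land F = F
q \land s = F \land F = F
s \to (q \land s) = F \to F = T
(s \land ((s \leftrightarrow q) \land (q \leftrightarrow (s \to (q \lor \lnot \lnot ((s \leftrightarrow q) \to q)))))) \leftrightarrow (s \to (q \land s)) = F \leftrightarrow T = F
((s \oplus (s \to q)) \oplus s) \to ((s \land ((s \leftrightarrow q) \land (q \leftrightarrow (s \to (q \lor \lnot \lnot ((s \leftrightarrow q) \to q)))))) \leftrightarrow (s \to (q \land s))) = T \to F = F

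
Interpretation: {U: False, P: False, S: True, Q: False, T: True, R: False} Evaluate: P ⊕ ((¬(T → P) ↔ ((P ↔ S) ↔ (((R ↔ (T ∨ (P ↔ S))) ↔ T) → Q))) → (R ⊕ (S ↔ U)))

Substituting U=False, P=False, S=True, Q=False, T=True, R=False:
T → P = True → False = False
¬(T → P) = ¬False = True
P ↔ S = False ↔ True = False
P ↔ S = False ↔ True = False
T ∨ (P ↔ S) = True ∨ False = True
R ↔ (T ∨ (P ↔ S)) = False ↔ True = False
(R ↔ (T ∨ (P ↔ S))) ↔ T = False ↔ True = False
((R ↔ (T ∨ (P ↔ S))) ↔ T) → Q = False → False = True
(P ↔ S) ↔ (((R ↔ (T ∨ (P ↔ S))) ↔ T) → Q) = False ↔ True = False
¬(T → P) ↔ ((P ↔ S) ↔ (((R ↔ (T ∨ (P ↔ S))) ↔ T) → Q)) = True ↔ False = False
S ↔ U = True ↔ False = False
R ⊕ (S ↔ U) = False ⊕ False = False
(¬(T → P) ↔ ((P ↔ S) ↔ (((R ↔ (T ∨ (P ↔ S))) ↔ T) → Q))) → (R ⊕ (S ↔ U)) = False → False = True
P ⊕ ((¬(T → P) ↔ ((P ↔ S) ↔ (((R ↔ (T ∨ (P ↔ S))) ↔ T) → Q))) → (R ⊕ (S ↔ U))) = False ⊕ True = True

True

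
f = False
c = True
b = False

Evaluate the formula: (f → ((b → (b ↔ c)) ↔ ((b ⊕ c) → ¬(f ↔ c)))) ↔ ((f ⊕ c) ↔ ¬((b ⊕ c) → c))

Substituting f=False, c=True, b=False:
b ↔ c = False ↔ True = False
b → (b ↔ c) = False → False = True
b ⊕ c = False ⊕ True = True
f ↔ c = False ↔ True = False
¬(f ↔ c) = ¬False = True
(b ⊕ c) → ¬(f ↔ c) = True → True = True
(b → (b ↔ c)) ↔ ((b ⊕ c) → ¬(f ↔ c)) = True ↔ True = True
f → ((b → (b ↔ c)) ↔ ((b ⊕ c) → ¬(f ↔ c))) = False → True = True
f ⊕ c = False ⊕ True = True
b ⊕ c = False ⊕ True = True
(b ⊕ c) → c = True → True = True
¬((b ⊕ c) → c) = ¬True = False
(f ⊕ c) ↔ ¬((b ⊕ c) → c) = True ↔ False = False
(f → ((b → (b ↔ c)) ↔ ((b ⊕ c) → ¬(f ↔ c)))) ↔ ((f ⊕ c) ↔ ¬((b ⊕ c) → c)) = True ↔ False = False

False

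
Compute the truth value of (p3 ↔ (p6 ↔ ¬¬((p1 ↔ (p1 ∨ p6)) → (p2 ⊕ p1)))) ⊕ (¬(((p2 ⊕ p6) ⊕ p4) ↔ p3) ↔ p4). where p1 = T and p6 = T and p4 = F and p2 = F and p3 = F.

F

Substituting p1=T, p6=T, p4=F, p2=F, p3=F:
p1 ∨ p6 = T ∨ T = T
p1 ↔ (p1 ∨ p6) = T ↔ T = T
p2 ⊕ p1 = F ⊕ T = T
(p1 ↔ (p1 ∨ p6)) → (p2 ⊕ p1) = T → T = T
¬((p1 ↔ (p1 ∨ p6)) → (p2 ⊕ p1)) = ¬T = F
¬¬((p1 ↔ (p1 ∨ p6)) → (p2 ⊕ p1)) = ¬F = T
p6 ↔ ¬¬((p1 ↔ (p1 ∨ p6)) → (p2 ⊕ p1)) = T ↔ T = T
p3 ↔ (p6 ↔ ¬¬((p1 ↔ (p1 ∨ p6)) → (p2 ⊕ p1))) = F ↔ T = F
p2 ⊕ p6 = F ⊕ T = T
(p2 ⊕ p6) ⊕ p4 = T ⊕ F = T
((p2 ⊕ p6) ⊕ p4) ↔ p3 = T ↔ F = F
¬(((p2 ⊕ p6) ⊕ p4) ↔ p3) = ¬F = T
¬(((p2 ⊕ p6) ⊕ p4) ↔ p3) ↔ p4 = T ↔ F = F
(p3 ↔ (p6 ↔ ¬¬((p1 ↔ (p1 ∨ p6)) → (p2 ⊕ p1)))) ⊕ (¬(((p2 ⊕ p6) ⊕ p4) ↔ p3) ↔ p4) = F ⊕ F = F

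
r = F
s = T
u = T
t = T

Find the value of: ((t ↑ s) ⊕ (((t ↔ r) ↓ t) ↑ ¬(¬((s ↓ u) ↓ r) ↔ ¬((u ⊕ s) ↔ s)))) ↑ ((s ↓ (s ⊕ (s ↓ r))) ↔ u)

t ↑ s = T ↑ T = F
t ↔ r = T ↔ F = F
(t ↔ r) ↓ t = F ↓ T = F
s ↓ u = T ↓ T = F
(s ↓ u) ↓ r = F ↓ F = T
¬((s ↓ u) ↓ r) = ¬T = F
u ⊕ s = T ⊕ T = F
(u ⊕ s) ↔ s = F ↔ T = F
¬((u ⊕ s) ↔ s) = ¬F = T
¬((s ↓ u) ↓ r) ↔ ¬((u ⊕ s) ↔ s) = F ↔ T = F
¬(¬((s ↓ u) ↓ r) ↔ ¬((u ⊕ s) ↔ s)) = ¬F = T
((t ↔ r) ↓ t) ↑ ¬(¬((s ↓ u) ↓ r) ↔ ¬((u ⊕ s) ↔ s)) = F ↑ T = T
(t ↑ s) ⊕ (((t ↔ r) ↓ t) ↑ ¬(¬((s ↓ u) ↓ r) ↔ ¬((u ⊕ s) ↔ s))) = F ⊕ T = T
s ↓ r = T ↓ F = F
s ⊕ (s ↓ r) = T ⊕ F = T
s ↓ (s ⊕ (s ↓ r)) = T ↓ T = F
(s ↓ (s ⊕ (s ↓ r))) ↔ u = F ↔ T = F
((t ↑ s) ⊕ (((t ↔ r) ↓ t) ↑ ¬(¬((s ↓ u) ↓ r) ↔ ¬((u ⊕ s) ↔ s)))) ↑ ((s ↓ (s ⊕ (s ↓ r))) ↔ u) = T ↑ F = T

T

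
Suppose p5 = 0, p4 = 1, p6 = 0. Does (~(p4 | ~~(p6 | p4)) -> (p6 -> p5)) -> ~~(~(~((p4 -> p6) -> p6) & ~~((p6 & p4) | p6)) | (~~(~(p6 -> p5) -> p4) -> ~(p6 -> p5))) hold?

p6 | p4 = 0 | 1 = 1
~(p6 | p4) = ~1 = 0
~~(p6 | p4) = ~0 = 1
p4 | ~~(p6 | p4) = 1 | 1 = 1
~(p4 | ~~(p6 | p4)) = ~1 = 0
p6 -> p5 = 0 -> 0 = 1
~(p4 | ~~(p6 | p4)) -> (p6 -> p5) = 0 -> 1 = 1
p4 -> p6 = 1 -> 0 = 0
(p4 -> p6) -> p6 = 0 -> 0 = 1
~((p4 -> p6) -> p6) = ~1 = 0
p6 & p4 = 0 & 1 = 0
(p6 & p4) | p6 = 0 | 0 = 0
~((p6 & p4) | p6) = ~0 = 1
~~((p6 & p4) | p6) = ~1 = 0
~((p4 -> p6) -> p6) & ~~((p6 & p4) | p6) = 0 & 0 = 0
~(~((p4 -> p6) -> p6) & ~~((p6 & p4) | p6)) = ~0 = 1
p6 -> p5 = 0 -> 0 = 1
~(p6 -> p5) = ~1 = 0
~(p6 -> p5) -> p4 = 0 -> 1 = 1
~(~(p6 -> p5) -> p4) = ~1 = 0
~~(~(p6 -> p5) -> p4) = ~0 = 1
p6 -> p5 = 0 -> 0 = 1
~(p6 -> p5) = ~1 = 0
~~(~(p6 -> p5) -> p4) -> ~(p6 -> p5) = 1 -> 0 = 0
~(~((p4 -> p6) -> p6) & ~~((p6 & p4) | p6)) | (~~(~(p6 -> p5) -> p4) -> ~(p6 -> p5)) = 1 | 0 = 1
~(~(~((p4 -> p6) -> p6) & ~~((p6 & p4) | p6)) | (~~(~(p6 -> p5) -> p4) -> ~(p6 -> p5))) = ~1 = 0
~~(~(~((p4 -> p6) -> p6) & ~~((p6 & p4) | p6)) | (~~(~(p6 -> p5) -> p4) -> ~(p6 -> p5))) = ~0 = 1
(~(p4 | ~~(p6 | p4)) -> (p6 -> p5)) -> ~~(~(~((p4 -> p6) -> p6) & ~~((p6 & p4) | p6)) | (~~(~(p6 -> p5) -> p4) -> ~(p6 -> p5))) = 1 -> 1 = 1

1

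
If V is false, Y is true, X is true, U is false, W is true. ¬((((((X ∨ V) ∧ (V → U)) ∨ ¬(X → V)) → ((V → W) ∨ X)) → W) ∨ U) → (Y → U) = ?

X ∨ V = True ∨ False = True
V → U = False → False = True
(X ∨ V) ∧ (V → U) = True ∧ True = True
X → V = True → False = False
¬(X → V) = ¬False = True
((X ∨ V) ∧ (V → U)) ∨ ¬(X → V) = True ∨ True = True
V → W = False → True = True
(V → W) ∨ X = True ∨ True = True
(((X ∨ V) ∧ (V → U)) ∨ ¬(X → V)) → ((V → W) ∨ X) = True → True = True
((((X ∨ V) ∧ (V → U)) ∨ ¬(X → V)) → ((V → W) ∨ X)) → W = True → True = True
(((((X ∨ V) ∧ (V → U)) ∨ ¬(X → V)) → ((V → W) ∨ X)) → W) ∨ U = True ∨ False = True
¬((((((X ∨ V) ∧ (V → U)) ∨ ¬(X → V)) → ((V → W) ∨ X)) → W) ∨ U) = ¬True = False
Y → U = True → False = False
¬((((((X ∨ V) ∧ (V → U)) ∨ ¬(X → V)) → ((V → W) ∨ X)) → W) ∨ U) → (Y → U) = False → False = True

True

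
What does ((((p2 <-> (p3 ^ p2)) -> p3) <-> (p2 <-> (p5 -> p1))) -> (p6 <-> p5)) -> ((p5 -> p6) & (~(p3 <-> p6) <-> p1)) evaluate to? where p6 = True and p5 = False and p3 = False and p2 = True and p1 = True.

True

p3 ^ p2 = False ^ True = True
p2 <-> (p3 ^ p2) = True <-> True = True
(p2 <-> (p3 ^ p2)) -> p3 = True -> False = False
p5 -> p1 = False -> True = True
p2 <-> (p5 -> p1) = True <-> True = True
((p2 <-> (p3 ^ p2)) -> p3) <-> (p2 <-> (p5 -> p1)) = False <-> True = False
p6 <-> p5 = True <-> False = False
(((p2 <-> (p3 ^ p2)) -> p3) <-> (p2 <-> (p5 -> p1))) -> (p6 <-> p5) = False -> False = True
p5 -> p6 = False -> True = True
p3 <-> p6 = False <-> True = False
~(p3 <-> p6) = ~False = True
~(p3 <-> p6) <-> p1 = True <-> True = True
(p5 -> p6) & (~(p3 <-> p6) <-> p1) = True & True = True
((((p2 <-> (p3 ^ p2)) -> p3) <-> (p2 <-> (p5 -> p1))) -> (p6 <-> p5)) -> ((p5 -> p6) & (~(p3 <-> p6) <-> p1)) = True -> True = True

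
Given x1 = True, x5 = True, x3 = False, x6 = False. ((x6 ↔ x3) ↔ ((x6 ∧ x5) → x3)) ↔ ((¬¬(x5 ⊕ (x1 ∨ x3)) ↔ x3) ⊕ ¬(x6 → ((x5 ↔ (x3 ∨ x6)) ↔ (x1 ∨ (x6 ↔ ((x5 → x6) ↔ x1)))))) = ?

True

x6 ↔ x3 = False ↔ False = True
x6 ∧ x5 = False ∧ True = False
(x6 ∧ x5) → x3 = False → False = True
(x6 ↔ x3) ↔ ((x6 ∧ x5) → x3) = True ↔ True = True
x1 ∨ x3 = True ∨ False = True
x5 ⊕ (x1 ∨ x3) = True ⊕ True = False
¬(x5 ⊕ (x1 ∨ x3)) = ¬False = True
¬¬(x5 ⊕ (x1 ∨ x3)) = ¬True = False
¬¬(x5 ⊕ (x1 ∨ x3)) ↔ x3 = False ↔ False = True
x3 ∨ x6 = False ∨ False = False
x5 ↔ (x3 ∨ x6) = True ↔ False = False
x5 → x6 = True → False = False
(x5 → x6) ↔ x1 = False ↔ True = False
x6 ↔ ((x5 → x6) ↔ x1) = False ↔ False = True
x1 ∨ (x6 ↔ ((x5 → x6) ↔ x1)) = True ∨ True = True
(x5 ↔ (x3 ∨ x6)) ↔ (x1 ∨ (x6 ↔ ((x5 → x6) ↔ x1))) = False ↔ True = False
x6 → ((x5 ↔ (x3 ∨ x6)) ↔ (x1 ∨ (x6 ↔ ((x5 → x6) ↔ x1)))) = False → False = True
¬(x6 → ((x5 ↔ (x3 ∨ x6)) ↔ (x1 ∨ (x6 ↔ ((x5 → x6) ↔ x1))))) = ¬True = False
(¬¬(x5 ⊕ (x1 ∨ x3)) ↔ x3) ⊕ ¬(x6 → ((x5 ↔ (x3 ∨ x6)) ↔ (x1 ∨ (x6 ↔ ((x5 → x6) ↔ x1))))) = True ⊕ False = True
((x6 ↔ x3) ↔ ((x6 ∧ x5) → x3)) ↔ ((¬¬(x5 ⊕ (x1 ∨ x3)) ↔ x3) ⊕ ¬(x6 → ((x5 ↔ (x3 ∨ x6)) ↔ (x1 ∨ (x6 ↔ ((x5 → x6) ↔ x1)))))) = True ↔ True = True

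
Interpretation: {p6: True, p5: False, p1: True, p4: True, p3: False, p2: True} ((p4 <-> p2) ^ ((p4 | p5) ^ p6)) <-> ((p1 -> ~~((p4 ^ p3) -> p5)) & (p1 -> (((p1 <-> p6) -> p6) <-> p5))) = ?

Substituting p6=True, p5=False, p1=True, p4=True, p3=False, p2=True:
p4 <-> p2 = True <-> True = True
p4 | p5 = True | False = True
(p4 | p5) ^ p6 = True ^ True = False
(p4 <-> p2) ^ ((p4 | p5) ^ p6) = True ^ False = True
p4 ^ p3 = True ^ False = True
(p4 ^ p3) -> p5 = True -> False = False
~((p4 ^ p3) -> p5) = ~False = True
~~((p4 ^ p3) -> p5) = ~True = False
p1 -> ~~((p4 ^ p3) -> p5) = True -> False = False
p1 <-> p6 = True <-> True = True
(p1 <-> p6) -> p6 = True -> True = True
((p1 <-> p6) -> p6) <-> p5 = True <-> False = False
p1 -> (((p1 <-> p6) -> p6) <-> p5) = True -> False = False
(p1 -> ~~((p4 ^ p3) -> p5)) & (p1 -> (((p1 <-> p6) -> p6) <-> p5)) = False & False = False
((p4 <-> p2) ^ ((p4 | p5) ^ p6)) <-> ((p1 -> ~~((p4 ^ p3) -> p5)) & (p1 -> (((p1 <-> p6) -> p6) <-> p5))) = True <-> False = False

False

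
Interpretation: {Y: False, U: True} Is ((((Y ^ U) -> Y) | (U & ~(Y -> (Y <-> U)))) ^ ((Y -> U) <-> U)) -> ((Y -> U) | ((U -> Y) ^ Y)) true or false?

True

Y ^ U = False ^ True = True
(Y ^ U) -> Y = True -> False = False
Y <-> U = False <-> True = False
Y -> (Y <-> U) = False -> False = True
~(Y -> (Y <-> U)) = ~True = False
U & ~(Y -> (Y <-> U)) = True & False = False
((Y ^ U) -> Y) | (U & ~(Y -> (Y <-> U))) = False | False = False
Y -> U = False -> True = True
(Y -> U) <-> U = True <-> True = True
(((Y ^ U) -> Y) | (U & ~(Y -> (Y <-> U)))) ^ ((Y -> U) <-> U) = False ^ True = True
Y -> U = False -> True = True
U -> Y = True -> False = False
(U -> Y) ^ Y = False ^ False = False
(Y -> U) | ((U -> Y) ^ Y) = True | False = True
((((Y ^ U) -> Y) | (U & ~(Y -> (Y <-> U)))) ^ ((Y -> U) <-> U)) -> ((Y -> U) | ((U -> Y) ^ Y)) = True -> True = True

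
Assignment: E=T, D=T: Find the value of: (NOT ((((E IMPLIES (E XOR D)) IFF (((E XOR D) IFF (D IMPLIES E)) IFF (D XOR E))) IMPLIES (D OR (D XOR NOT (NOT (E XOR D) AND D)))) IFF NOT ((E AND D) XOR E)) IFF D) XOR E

E XOR D = T XOR T = F
E IMPLIES (E XOR D) = T IMPLIES F = F
E XOR D = T XOR T = F
D IMPLIES E = T IMPLIES T = T
(E XOR D) IFF (D IMPLIES E) = F IFF T = F
D XOR E = T XOR T = F
((E XOR D) IFF (D IMPLIES E)) IFF (D XOR E) = F IFF F = T
(E IMPLIES (E XOR D)) IFF (((E XOR D) IFF (D IMPLIES E)) IFF (D XOR E)) = F IFF T = F
E XOR D = T XOR T = F
NOT (E XOR D) = NOT F = T
NOT (E XOR D) AND D = T AND T = T
NOT (NOT (E XOR D) AND D) = NOT T = F
D XOR NOT (NOT (E XOR D) AND D) = T XOR F = T
D OR (D XOR NOT (NOT (E XOR D) AND D)) = T OR T = T
((E IMPLIES (E XOR D)) IFF (((E XOR D) IFF (D IMPLIES E)) IFF (D XOR E))) IMPLIES (D OR (D XOR NOT (NOT (E XOR D) AND D))) = F IMPLIES T = T
E AND D = T AND T = T
(E AND D) XOR E = T XOR T = F
NOT ((E AND D) XOR E) = NOT F = T
(((E IMPLIES (E XOR D)) IFF (((E XOR D) IFF (D IMPLIES E)) IFF (D XOR E))) IMPLIES (D OR (D XOR NOT (NOT (E XOR D) AND D)))) IFF NOT ((E AND D) XOR E) = T IFF T = T
NOT ((((E IMPLIES (E XOR D)) IFF (((E XOR D) IFF (D IMPLIES E)) IFF (D XOR E))) IMPLIES (D OR (D XOR NOT (NOT (E XOR D) AND D)))) IFF NOT ((E AND D) XOR E)) = NOT T = F
NOT ((((E IMPLIES (E XOR D)) IFF (((E XOR D) IFF (D IMPLIES E)) IFF (D XOR E))) IMPLIES (D OR (D XOR NOT (NOT (E XOR D) AND D)))) IFF NOT ((E AND D) XOR E)) IFF D = F IFF T = F
(NOT ((((E IMPLIES (E XOR D)) IFF (((E XOR D) IFF (D IMPLIES E)) IFF (D XOR E))) IMPLIES (D OR (D XOR NOT (NOT (E XOR D) AND D)))) IFF NOT ((E AND D) XOR E)) IFF D) XOR E = F XOR T = T

T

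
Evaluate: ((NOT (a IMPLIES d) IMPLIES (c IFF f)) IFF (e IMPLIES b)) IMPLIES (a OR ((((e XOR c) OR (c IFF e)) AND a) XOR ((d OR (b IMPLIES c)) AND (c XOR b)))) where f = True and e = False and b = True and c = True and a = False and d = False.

False

a IMPLIES d = False IMPLIES False = True
NOT (a IMPLIES d) = NOT True = False
c IFF f = True IFF True = True
NOT (a IMPLIES d) IMPLIES (c IFF f) = False IMPLIES True = True
e IMPLIES b = False IMPLIES True = True
(NOT (a IMPLIES d) IMPLIES (c IFF f)) IFF (e IMPLIES b) = True IFF True = True
e XOR c = False XOR True = True
c IFF e = True IFF False = False
(e XOR c) OR (c IFF e) = True OR False = True
((e XOR c) OR (c IFF e)) AND a = True AND False = False
b IMPLIES c = True IMPLIES True = True
d OR (b IMPLIES c) = False OR True = True
c XOR b = True XOR True = False
(d OR (b IMPLIES c)) AND (c XOR b) = True AND False = False
(((e XOR c) OR (c IFF e)) AND a) XOR ((d OR (b IMPLIES c)) AND (c XOR b)) = False XOR False = False
a OR ((((e XOR c) OR (c IFF e)) AND a) XOR ((d OR (b IMPLIES c)) AND (c XOR b))) = False OR False = False
((NOT (a IMPLIES d) IMPLIES (c IFF f)) IFF (e IMPLIES b)) IMPLIES (a OR ((((e XOR c) OR (c IFF e)) AND a) XOR ((d OR (b IMPLIES c)) AND (c XOR b)))) = True IMPLIES False = False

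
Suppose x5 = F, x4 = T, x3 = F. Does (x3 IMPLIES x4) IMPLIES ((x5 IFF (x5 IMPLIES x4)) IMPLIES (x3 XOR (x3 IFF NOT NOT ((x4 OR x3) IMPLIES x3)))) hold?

T

x3 IMPLIES x4 = F IMPLIES T = T
x5 IMPLIES x4 = F IMPLIES T = T
x5 IFF (x5 IMPLIES x4) = F IFF T = F
x4 OR x3 = T OR F = T
(x4 OR x3) IMPLIES x3 = T IMPLIES F = F
NOT ((x4 OR x3) IMPLIES x3) = NOT F = T
NOT NOT ((x4 OR x3) IMPLIES x3) = NOT T = F
x3 IFF NOT NOT ((x4 OR x3) IMPLIES x3) = F IFF F = T
x3 XOR (x3 IFF NOT NOT ((x4 OR x3) IMPLIES x3)) = F XOR T = T
(x5 IFF (x5 IMPLIES x4)) IMPLIES (x3 XOR (x3 IFF NOT NOT ((x4 OR x3) IMPLIES x3))) = F IMPLIES T = T
(x3 IMPLIES x4) IMPLIES ((x5 IFF (x5 IMPLIES x4)) IMPLIES (x3 XOR (x3 IFF NOT NOT ((x4 OR x3) IMPLIES x3)))) = T IMPLIES T = T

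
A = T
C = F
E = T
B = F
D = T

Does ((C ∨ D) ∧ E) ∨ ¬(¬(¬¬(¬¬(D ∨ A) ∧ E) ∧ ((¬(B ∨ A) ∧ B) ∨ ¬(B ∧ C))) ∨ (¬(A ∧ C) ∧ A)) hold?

T

Substituting A=T, C=F, E=T, B=F, D=T:
C ∨ D = F ∨ T = T
(C ∨ D) ∧ E = T ∧ T = T
D ∨ A = T ∨ T = T
¬(D ∨ A) = ¬T = F
¬¬(D ∨ A) = ¬F = T
¬¬(D ∨ A) ∧ E = T ∧ T = T
¬(¬¬(D ∨ A) ∧ E) = ¬T = F
¬¬(¬¬(D ∨ A) ∧ E) = ¬F = T
B ∨ A = F ∨ T = T
¬(B ∨ A) = ¬T = F
¬(B ∨ A) ∧ B = F ∧ F = F
B ∧ C = F ∧ F = F
¬(B ∧ C) = ¬F = T
(¬(B ∨ A) ∧ B) ∨ ¬(B ∧ C) = F ∨ T = T
¬¬(¬¬(D ∨ A) ∧ E) ∧ ((¬(B ∨ A) ∧ B) ∨ ¬(B ∧ C)) = T ∧ T = T
¬(¬¬(¬¬(D ∨ A) ∧ E) ∧ ((¬(B ∨ A) ∧ B) ∨ ¬(B ∧ C))) = ¬T = F
A ∧ C = T ∧ F = F
¬(A ∧ C) = ¬F = T
¬(A ∧ C) ∧ A = T ∧ T = T
¬(¬¬(¬¬(D ∨ A) ∧ E) ∧ ((¬(B ∨ A) ∧ B) ∨ ¬(B ∧ C))) ∨ (¬(A ∧ C) ∧ A) = F ∨ T = T
¬(¬(¬¬(¬¬(D ∨ A) ∧ E) ∧ ((¬(B ∨ A) ∧ B) ∨ ¬(B ∧ C))) ∨ (¬(A ∧ C) ∧ A)) = ¬T = F
((C ∨ D) ∧ E) ∨ ¬(¬(¬¬(¬¬(D ∨ A) ∧ E) ∧ ((¬(B ∨ A) ∧ B) ∨ ¬(B ∧ C))) ∨ (¬(A ∧ C) ∧ A)) = T ∨ F = T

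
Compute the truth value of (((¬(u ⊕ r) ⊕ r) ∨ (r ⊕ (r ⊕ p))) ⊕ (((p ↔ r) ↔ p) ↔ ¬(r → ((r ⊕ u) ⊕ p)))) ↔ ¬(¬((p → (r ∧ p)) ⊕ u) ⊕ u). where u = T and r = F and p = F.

u ⊕ r = T ⊕ F = T
¬(u ⊕ r) = ¬T = F
¬(u ⊕ r) ⊕ r = F ⊕ F = F
r ⊕ p = F ⊕ F = F
r ⊕ (r ⊕ p) = F ⊕ F = F
(¬(u ⊕ r) ⊕ r) ∨ (r ⊕ (r ⊕ p)) = F ∨ F = F
p ↔ r = F ↔ F = T
(p ↔ r) ↔ p = T ↔ F = F
r ⊕ u = F ⊕ T = T
(r ⊕ u) ⊕ p = T ⊕ F = T
r → ((r ⊕ u) ⊕ p) = F → T = T
¬(r → ((r ⊕ u) ⊕ p)) = ¬T = F
((p ↔ r) ↔ p) ↔ ¬(r → ((r ⊕ u) ⊕ p)) = F ↔ F = T
((¬(u ⊕ r) ⊕ r) ∨ (r ⊕ (r ⊕ p))) ⊕ (((p ↔ r) ↔ p) ↔ ¬(r → ((r ⊕ u) ⊕ p))) = F ⊕ T = T
r ∧ p = F ∧ F = F
p → (r ∧ p) = F → F = T
(p → (r ∧ p)) ⊕ u = T ⊕ T = F
¬((p → (r ∧ p)) ⊕ u) = ¬F = T
¬((p → (r ∧ p)) ⊕ u) ⊕ u = T ⊕ T = F
¬(¬((p → (r ∧ p)) ⊕ u) ⊕ u) = ¬F = T
(((¬(u ⊕ r) ⊕ r) ∨ (r ⊕ (r ⊕ p))) ⊕ (((p ↔ r) ↔ p) ↔ ¬(r → ((r ⊕ u) ⊕ p)))) ↔ ¬(¬((p → (r ∧ p)) ⊕ u) ⊕ u) = T ↔ T = T

T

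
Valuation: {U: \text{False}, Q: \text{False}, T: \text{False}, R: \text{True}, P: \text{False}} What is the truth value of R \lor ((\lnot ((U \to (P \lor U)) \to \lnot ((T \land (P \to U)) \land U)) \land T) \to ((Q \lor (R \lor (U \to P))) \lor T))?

\text{True}

Substituting U=\text{False}, Q=\text{False}, T=\text{False}, R=\text{True}, P=\text{False}:
P \lor U = \text{False} \lor \text{False} = \text{False}
U \to (P \lor U) = \text{False} \to \text{False} = \text{True}
P \to U = \text{False} \to \text{False} = \text{True}
T \land (P \to U) = \text{False} \land \text{True} = \text{False}
(T \land (P \to U)) \land U = \text{False} \land \text{False} = \text{False}
\lnot ((T \land (P \to U)) \land U) = \lnot \text{False} = \text{True}
(U \to (P \lor U)) \to \lnot ((T \land (P \to U)) \land U) = \text{True} \to \text{True} = \text{True}
\lnot ((U \to (P \lor U)) \to \lnot ((T \land (P \to U)) \land U)) = \lnot \text{True} = \text{False}
\lnot ((U \to (P \lor U)) \to \lnot ((T \land (P \to U)) \land U)) \land T = \text{False} \land \text{False} = \text{False}
U \to P = \text{False} \to \text{False} = \text{True}
R \lor (U \to P) = \text{True} \lor \text{True} = \text{True}
Q \lor (R \lor (U \to P)) = \text{False} \lor \text{True} = \text{True}
(Q \lor (R \lor (U \to P))) \lor T = \text{True} \lor \text{False} = \text{True}
(\lnot ((U \to (P \lor U)) \to \lnot ((T \land (P \to U)) \land U)) \land T) \to ((Q \lor (R \lor (U \to P))) \lor T) = \text{False} \to \text{True} = \text{True}
R \lor ((\lnot ((U \to (P \lor U)) \to \lnot ((T \land (P \to U)) \land U)) \land T) \to ((Q \lor (R \lor (U \to P))) \lor T)) = \text{True} \lor \text{True} = \text{True}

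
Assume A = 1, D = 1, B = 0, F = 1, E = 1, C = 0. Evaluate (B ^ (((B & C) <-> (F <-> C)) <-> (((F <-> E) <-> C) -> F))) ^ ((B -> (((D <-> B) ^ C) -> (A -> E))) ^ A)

1

B & C = 0 & 0 = 0
F <-> C = 1 <-> 0 = 0
(B & C) <-> (F <-> C) = 0 <-> 0 = 1
F <-> E = 1 <-> 1 = 1
(F <-> E) <-> C = 1 <-> 0 = 0
((F <-> E) <-> C) -> F = 0 -> 1 = 1
((B & C) <-> (F <-> C)) <-> (((F <-> E) <-> C) -> F) = 1 <-> 1 = 1
B ^ (((B & C) <-> (F <-> C)) <-> (((F <-> E) <-> C) -> F)) = 0 ^ 1 = 1
D <-> B = 1 <-> 0 = 0
(D <-> B) ^ C = 0 ^ 0 = 0
A -> E = 1 -> 1 = 1
((D <-> B) ^ C) -> (A -> E) = 0 -> 1 = 1
B -> (((D <-> B) ^ C) -> (A -> E)) = 0 -> 1 = 1
(B -> (((D <-> B) ^ C) -> (A -> E))) ^ A = 1 ^ 1 = 0
(B ^ (((B & C) <-> (F <-> C)) <-> (((F <-> E) <-> C) -> F))) ^ ((B -> (((D <-> B) ^ C) -> (A -> E))) ^ A) = 1 ^ 0 = 1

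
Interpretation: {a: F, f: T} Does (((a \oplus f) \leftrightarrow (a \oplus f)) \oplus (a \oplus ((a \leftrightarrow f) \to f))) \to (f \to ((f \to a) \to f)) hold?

Substituting a=F, f=T:
a \oplus f = F \oplus T = T
a \oplus f = F \oplus T = T
(a \oplus f) \leftrightarrow (a \oplus f) = T \leftrightarrow T = T
a \leftrightarrow f = F \leftrightarrow T = F
(a \leftrightarrow f) \to f = F \to T = T
a \oplus ((a \leftrightarrow f) \to f) = F \oplus T = T
((a \oplus f) \leftrightarrow (a \oplus f)) \oplus (a \oplus ((a \leftrightarrow f) \to f)) = T \oplus T = F
f \to a = T \to F = F
(f \to a) \to f = F \to T = T
f \to ((f \to a) \to f) = T \to T = T
(((a \oplus f) \leftrightarrow (a \oplus f)) \oplus (a \oplus ((a \leftrightarrow f) \to f))) \to (f \to ((f \to a) \to f)) = F \to T = T

T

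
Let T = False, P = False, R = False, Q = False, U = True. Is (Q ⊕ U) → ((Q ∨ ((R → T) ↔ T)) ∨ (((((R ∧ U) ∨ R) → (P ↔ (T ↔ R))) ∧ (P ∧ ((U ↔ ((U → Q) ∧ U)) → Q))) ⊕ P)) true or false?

False

Q ⊕ U = False ⊕ True = True
R → T = False → False = True
(R → T) ↔ T = True ↔ False = False
Q ∨ ((R → T) ↔ T) = False ∨ False = False
R ∧ U = False ∧ True = False
(R ∧ U) ∨ R = False ∨ False = False
T ↔ R = False ↔ False = True
P ↔ (T ↔ R) = False ↔ True = False
((R ∧ U) ∨ R) → (P ↔ (T ↔ R)) = False → False = True
U → Q = True → False = False
(U → Q) ∧ U = False ∧ True = False
U ↔ ((U → Q) ∧ U) = True ↔ False = False
(U ↔ ((U → Q) ∧ U)) → Q = False → False = True
P ∧ ((U ↔ ((U → Q) ∧ U)) → Q) = False ∧ True = False
(((R ∧ U) ∨ R) → (P ↔ (T ↔ R))) ∧ (P ∧ ((U ↔ ((U → Q) ∧ U)) → Q)) = True ∧ False = False
((((R ∧ U) ∨ R) → (P ↔ (T ↔ R))) ∧ (P ∧ ((U ↔ ((U → Q) ∧ U)) → Q))) ⊕ P = False ⊕ False = False
(Q ∨ ((R → T) ↔ T)) ∨ (((((R ∧ U) ∨ R) → (P ↔ (T ↔ R))) ∧ (P ∧ ((U ↔ ((U → Q) ∧ U)) → Q))) ⊕ P) = False ∨ False = False
(Q ⊕ U) → ((Q ∨ ((R → T) ↔ T)) ∨ (((((R ∧ U) ∨ R) → (P ↔ (T ↔ R))) ∧ (P ∧ ((U ↔ ((U → Q) ∧ U)) → Q))) ⊕ P)) = True → False = False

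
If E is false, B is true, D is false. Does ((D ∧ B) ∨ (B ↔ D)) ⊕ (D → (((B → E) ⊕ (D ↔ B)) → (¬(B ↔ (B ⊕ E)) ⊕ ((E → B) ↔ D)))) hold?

T

D ∧ B = F ∧ T = F
B ↔ D = T ↔ F = F
(D ∧ B) ∨ (B ↔ D) = F ∨ F = F
B → E = T → F = F
D ↔ B = F ↔ T = F
(B → E) ⊕ (D ↔ B) = F ⊕ F = F
B ⊕ E = T ⊕ F = T
B ↔ (B ⊕ E) = T ↔ T = T
¬(B ↔ (B ⊕ E)) = ¬T = F
E → B = F → T = T
(E → B) ↔ D = T ↔ F = F
¬(B ↔ (B ⊕ E)) ⊕ ((E → B) ↔ D) = F ⊕ F = F
((B → E) ⊕ (D ↔ B)) → (¬(B ↔ (B ⊕ E)) ⊕ ((E → B) ↔ D)) = F → F = T
D → (((B → E) ⊕ (D ↔ B)) → (¬(B ↔ (B ⊕ E)) ⊕ ((E → B) ↔ D))) = F → T = T
((D ∧ B) ∨ (B ↔ D)) ⊕ (D → (((B → E) ⊕ (D ↔ B)) → (¬(B ↔ (B ⊕ E)) ⊕ ((E → B) ↔ D)))) = F ⊕ T = T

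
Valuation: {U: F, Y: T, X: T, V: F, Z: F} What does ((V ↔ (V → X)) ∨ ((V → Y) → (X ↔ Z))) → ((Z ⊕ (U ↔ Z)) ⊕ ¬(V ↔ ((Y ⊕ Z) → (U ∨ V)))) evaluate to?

V → X = F → T = T
V ↔ (V → X) = F ↔ T = F
V → Y = F → T = T
X ↔ Z = T ↔ F = F
(V → Y) → (X ↔ Z) = T → F = F
(V ↔ (V → X)) ∨ ((V → Y) → (X ↔ Z)) = F ∨ F = F
U ↔ Z = F ↔ F = T
Z ⊕ (U ↔ Z) = F ⊕ T = T
Y ⊕ Z = T ⊕ F = T
U ∨ V = F ∨ F = F
(Y ⊕ Z) → (U ∨ V) = T → F = F
V ↔ ((Y ⊕ Z) → (U ∨ V)) = F ↔ F = T
¬(V ↔ ((Y ⊕ Z) → (U ∨ V))) = ¬T = F
(Z ⊕ (U ↔ Z)) ⊕ ¬(V ↔ ((Y ⊕ Z) → (U ∨ V))) = T ⊕ F = T
((V ↔ (V → X)) ∨ ((V → Y) → (X ↔ Z))) → ((Z ⊕ (U ↔ Z)) ⊕ ¬(V ↔ ((Y ⊕ Z) → (U ∨ V)))) = F → T = T

T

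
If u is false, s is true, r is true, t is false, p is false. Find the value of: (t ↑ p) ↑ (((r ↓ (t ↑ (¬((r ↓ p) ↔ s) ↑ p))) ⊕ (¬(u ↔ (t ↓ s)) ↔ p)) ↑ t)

False

t ↑ p = False ↑ False = True
r ↓ p = True ↓ False = False
(r ↓ p) ↔ s = False ↔ True = False
¬((r ↓ p) ↔ s) = ¬False = True
¬((r ↓ p) ↔ s) ↑ p = True ↑ False = True
t ↑ (¬((r ↓ p) ↔ s) ↑ p) = False ↑ True = True
r ↓ (t ↑ (¬((r ↓ p) ↔ s) ↑ p)) = True ↓ True = False
t ↓ s = False ↓ True = False
u ↔ (t ↓ s) = False ↔ False = True
¬(u ↔ (t ↓ s)) = ¬True = False
¬(u ↔ (t ↓ s)) ↔ p = False ↔ False = True
(r ↓ (t ↑ (¬((r ↓ p) ↔ s) ↑ p))) ⊕ (¬(u ↔ (t ↓ s)) ↔ p) = False ⊕ True = True
((r ↓ (t ↑ (¬((r ↓ p) ↔ s) ↑ p))) ⊕ (¬(u ↔ (t ↓ s)) ↔ p)) ↑ t = True ↑ False = True
(t ↑ p) ↑ (((r ↓ (t ↑ (¬((r ↓ p) ↔ s) ↑ p))) ⊕ (¬(u ↔ (t ↓ s)) ↔ p)) ↑ t) = True ↑ True = False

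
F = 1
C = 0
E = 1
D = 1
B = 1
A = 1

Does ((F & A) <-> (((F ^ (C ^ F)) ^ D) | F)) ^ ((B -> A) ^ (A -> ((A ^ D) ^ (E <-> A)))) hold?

F & A = 1 & 1 = 1
C ^ F = 0 ^ 1 = 1
F ^ (C ^ F) = 1 ^ 1 = 0
(F ^ (C ^ F)) ^ D = 0 ^ 1 = 1
((F ^ (C ^ F)) ^ D) | F = 1 | 1 = 1
(F & A) <-> (((F ^ (C ^ F)) ^ D) | F) = 1 <-> 1 = 1
B -> A = 1 -> 1 = 1
A ^ D = 1 ^ 1 = 0
E <-> A = 1 <-> 1 = 1
(A ^ D) ^ (E <-> A) = 0 ^ 1 = 1
A -> ((A ^ D) ^ (E <-> A)) = 1 -> 1 = 1
(B -> A) ^ (A -> ((A ^ D) ^ (E <-> A))) = 1 ^ 1 = 0
((F & A) <-> (((F ^ (C ^ F)) ^ D) | F)) ^ ((B -> A) ^ (A -> ((A ^ D) ^ (E <-> A)))) = 1 ^ 0 = 1

1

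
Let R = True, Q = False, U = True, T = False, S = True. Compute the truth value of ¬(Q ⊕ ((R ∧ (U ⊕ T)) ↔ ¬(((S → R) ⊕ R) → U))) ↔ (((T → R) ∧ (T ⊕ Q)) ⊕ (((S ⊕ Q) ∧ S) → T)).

False

U ⊕ T = True ⊕ False = True
R ∧ (U ⊕ T) = True ∧ True = True
S → R = True → True = True
(S → R) ⊕ R = True ⊕ True = False
((S → R) ⊕ R) → U = False → True = True
¬(((S → R) ⊕ R) → U) = ¬True = False
(R ∧ (U ⊕ T)) ↔ ¬(((S → R) ⊕ R) → U) = True ↔ False = False
Q ⊕ ((R ∧ (U ⊕ T)) ↔ ¬(((S → R) ⊕ R) → U)) = False ⊕ False = False
¬(Q ⊕ ((R ∧ (U ⊕ T)) ↔ ¬(((S → R) ⊕ R) → U))) = ¬False = True
T → R = False → True = True
T ⊕ Q = False ⊕ False = False
(T → R) ∧ (T ⊕ Q) = True ∧ False = False
S ⊕ Q = True ⊕ False = True
(S ⊕ Q) ∧ S = True ∧ True = True
((S ⊕ Q) ∧ S) → T = True → False = False
((T → R) ∧ (T ⊕ Q)) ⊕ (((S ⊕ Q) ∧ S) → T) = False ⊕ False = False
¬(Q ⊕ ((R ∧ (U ⊕ T)) ↔ ¬(((S → R) ⊕ R) → U))) ↔ (((T → R) ∧ (T ⊕ Q)) ⊕ (((S ⊕ Q) ∧ S) → T)) = True ↔ False = False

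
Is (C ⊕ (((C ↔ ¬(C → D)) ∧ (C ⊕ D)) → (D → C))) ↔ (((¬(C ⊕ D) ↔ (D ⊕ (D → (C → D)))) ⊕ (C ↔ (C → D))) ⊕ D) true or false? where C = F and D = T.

Substituting C=F, D=T:
C → D = F → T = T
¬(C → D) = ¬T = F
C ↔ ¬(C → D) = F ↔ F = T
C ⊕ D = F ⊕ T = T
(C ↔ ¬(C → D)) ∧ (C ⊕ D) = T ∧ T = T
D → C = T → F = F
((C ↔ ¬(C → D)) ∧ (C ⊕ D)) → (D → C) = T → F = F
C ⊕ (((C ↔ ¬(C → D)) ∧ (C ⊕ D)) → (D → C)) = F ⊕ F = F
C ⊕ D = F ⊕ T = T
¬(C ⊕ D) = ¬T = F
C → D = F → T = T
D → (C → D) = T → T = T
D ⊕ (D → (C → D)) = T ⊕ T = F
¬(C ⊕ D) ↔ (D ⊕ (D → (C → D))) = F ↔ F = T
C → D = F → T = T
C ↔ (C → D) = F ↔ T = F
(¬(C ⊕ D) ↔ (D ⊕ (D → (C → D)))) ⊕ (C ↔ (C → D)) = T ⊕ F = T
((¬(C ⊕ D) ↔ (D ⊕ (D → (C → D)))) ⊕ (C ↔ (C → D))) ⊕ D = T ⊕ T = F
(C ⊕ (((C ↔ ¬(C → D)) ∧ (C ⊕ D)) → (D → C))) ↔ (((¬(C ⊕ D) ↔ (D ⊕ (D → (C → D)))) ⊕ (C ↔ (C → D))) ⊕ D) = F ↔ F = T

T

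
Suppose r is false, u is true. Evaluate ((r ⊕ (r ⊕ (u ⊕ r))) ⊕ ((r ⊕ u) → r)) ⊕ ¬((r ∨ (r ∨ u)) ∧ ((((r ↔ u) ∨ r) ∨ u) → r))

Substituting r=F, u=T:
u ⊕ r = T ⊕ F = T
r ⊕ (u ⊕ r) = F ⊕ T = T
r ⊕ (r ⊕ (u ⊕ r)) = F ⊕ T = T
r ⊕ u = F ⊕ T = T
(r ⊕ u) → r = T → F = F
(r ⊕ (r ⊕ (u ⊕ r))) ⊕ ((r ⊕ u) → r) = T ⊕ F = T
r ∨ u = F ∨ T = T
r ∨ (r ∨ u) = F ∨ T = T
r ↔ u = F ↔ T = F
(r ↔ u) ∨ r = F ∨ F = F
((r ↔ u) ∨ r) ∨ u = F ∨ T = T
(((r ↔ u) ∨ r) ∨ u) → r = T → F = F
(r ∨ (r ∨ u)) ∧ ((((r ↔ u) ∨ r) ∨ u) → r) = T ∧ F = F
¬((r ∨ (r ∨ u)) ∧ ((((r ↔ u) ∨ r) ∨ u) → r)) = ¬F = T
((r ⊕ (r ⊕ (u ⊕ r))) ⊕ ((r ⊕ u) → r)) ⊕ ¬((r ∨ (r ∨ u)) ∧ ((((r ↔ u) ∨ r) ∨ u) → r)) = T ⊕ T = F

F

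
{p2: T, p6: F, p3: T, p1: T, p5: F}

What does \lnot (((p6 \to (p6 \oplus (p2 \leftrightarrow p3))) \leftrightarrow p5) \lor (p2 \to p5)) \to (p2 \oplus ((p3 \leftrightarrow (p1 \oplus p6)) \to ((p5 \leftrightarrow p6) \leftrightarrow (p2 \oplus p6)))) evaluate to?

F

p2 \leftrightarrow p3 = T \leftrightarrow T = T
p6 \oplus (p2 \leftrightarrow p3) = F \oplus T = T
p6 \to (p6 \oplus (p2 \leftrightarrow p3)) = F \to T = T
(p6 \to (p6 \oplus (p2 \leftrightarrow p3))) \leftrightarrow p5 = T \leftrightarrow F = F
p2 \to p5 = T \to F = F
((p6 \to (p6 \oplus (p2 \leftrightarrow p3))) \leftrightarrow p5) \lor (p2 \to p5) = F \lor F = F
\lnot (((p6 \to (p6 \oplus (p2 \leftrightarrow p3))) \leftrightarrow p5) \lor (p2 \to p5)) = \lnot F = T
p1 \oplus p6 = T \oplus F = T
p3 \leftrightarrow (p1 \oplus p6) = T \leftrightarrow T = T
p5 \leftrightarrow p6 = F \leftrightarrow F = T
p2 \oplus p6 = T \oplus F = T
(p5 \leftrightarrow p6) \leftrightarrow (p2 \oplus p6) = T \leftrightarrow T = T
(p3 \leftrightarrow (p1 \oplus p6)) \to ((p5 \leftrightarrow p6) \leftrightarrow (p2 \oplus p6)) = T \to T = T
p2 \oplus ((p3 \leftrightarrow (p1 \oplus p6)) \to ((p5 \leftrightarrow p6) \leftrightarrow (p2 \oplus p6))) = T \oplus T = F
\lnot (((p6 \to (p6 \oplus (p2 \leftrightarrow p3))) \leftrightarrow p5) \lor (p2 \to p5)) \to (p2 \oplus ((p3 \leftrightarrow (p1 \oplus p6)) \to ((p5 \leftrightarrow p6) \leftrightarrow (p2 \oplus p6)))) = T \to F = F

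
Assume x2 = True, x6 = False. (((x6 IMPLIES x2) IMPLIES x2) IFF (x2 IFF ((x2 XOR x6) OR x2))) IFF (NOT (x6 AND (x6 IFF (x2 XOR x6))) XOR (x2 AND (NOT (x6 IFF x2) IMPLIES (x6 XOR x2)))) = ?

x6 IMPLIES x2 = False IMPLIES True = True
(x6 IMPLIES x2) IMPLIES x2 = True IMPLIES True = True
x2 XOR x6 = True XOR False = True
(x2 XOR x6) OR x2 = True OR True = True
x2 IFF ((x2 XOR x6) OR x2) = True IFF True = True
((x6 IMPLIES x2) IMPLIES x2) IFF (x2 IFF ((x2 XOR x6) OR x2)) = True IFF True = True
x2 XOR x6 = True XOR False = True
x6 IFF (x2 XOR x6) = False IFF True = False
x6 AND (x6 IFF (x2 XOR x6)) = False AND False = False
NOT (x6 AND (x6 IFF (x2 XOR x6))) = NOT False = True
x6 IFF x2 = False IFF True = False
NOT (x6 IFF x2) = NOT False = True
x6 XOR x2 = False XOR True = True
NOT (x6 IFF x2) IMPLIES (x6 XOR x2) = True IMPLIES True = True
x2 AND (NOT (x6 IFF x2) IMPLIES (x6 XOR x2)) = True AND True = True
NOT (x6 AND (x6 IFF (x2 XOR x6))) XOR (x2 AND (NOT (x6 IFF x2) IMPLIES (x6 XOR x2))) = True XOR True = False
(((x6 IMPLIES x2) IMPLIES x2) IFF (x2 IFF ((x2 XOR x6) OR x2))) IFF (NOT (x6 AND (x6 IFF (x2 XOR x6))) XOR (x2 AND (NOT (x6 IFF x2) IMPLIES (x6 XOR x2)))) = True IFF False = False

False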